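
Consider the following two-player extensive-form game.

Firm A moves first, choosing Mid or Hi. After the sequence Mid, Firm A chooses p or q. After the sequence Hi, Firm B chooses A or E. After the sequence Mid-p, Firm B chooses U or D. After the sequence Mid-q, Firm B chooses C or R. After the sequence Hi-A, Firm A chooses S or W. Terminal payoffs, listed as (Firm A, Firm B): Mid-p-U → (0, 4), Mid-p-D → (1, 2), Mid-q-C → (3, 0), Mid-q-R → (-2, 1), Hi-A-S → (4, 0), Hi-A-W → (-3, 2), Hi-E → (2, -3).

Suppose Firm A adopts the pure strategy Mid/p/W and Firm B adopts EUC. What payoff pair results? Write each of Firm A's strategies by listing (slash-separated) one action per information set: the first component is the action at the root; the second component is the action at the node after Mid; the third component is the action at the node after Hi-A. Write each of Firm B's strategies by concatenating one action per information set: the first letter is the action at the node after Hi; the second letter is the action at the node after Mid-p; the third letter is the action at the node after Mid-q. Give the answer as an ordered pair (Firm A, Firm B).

Trace the play path from the root:
  Firm A plays Mid
  Firm A plays p at [Mid]
  Firm B plays U at [Mid-p]
→ terminal payoff (0, 4).
(Firm A's choice at the node after Hi-A is never reached on this path, so it doesn't affect the outcome.)

(0, 4)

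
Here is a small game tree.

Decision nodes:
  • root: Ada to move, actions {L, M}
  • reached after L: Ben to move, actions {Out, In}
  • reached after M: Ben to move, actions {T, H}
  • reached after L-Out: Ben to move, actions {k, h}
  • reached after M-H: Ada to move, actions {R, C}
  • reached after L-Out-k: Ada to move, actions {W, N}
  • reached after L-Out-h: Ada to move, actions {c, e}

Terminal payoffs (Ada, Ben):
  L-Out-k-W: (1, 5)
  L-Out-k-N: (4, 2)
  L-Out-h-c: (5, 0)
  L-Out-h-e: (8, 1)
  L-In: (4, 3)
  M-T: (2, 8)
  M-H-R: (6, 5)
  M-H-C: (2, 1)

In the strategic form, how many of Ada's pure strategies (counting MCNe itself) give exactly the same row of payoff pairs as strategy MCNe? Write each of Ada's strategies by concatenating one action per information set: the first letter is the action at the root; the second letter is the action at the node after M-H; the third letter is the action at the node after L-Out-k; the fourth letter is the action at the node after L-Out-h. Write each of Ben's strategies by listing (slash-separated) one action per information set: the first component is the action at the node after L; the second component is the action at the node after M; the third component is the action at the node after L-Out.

4

Row for MCNe (columns Out/T/k, Out/T/h, Out/H/k, Out/H/h, In/T/k, In/T/h, In/H/k, In/H/h): (2,8) (2,8) (2,1) (2,1) (2,8) (2,8) (2,1) (2,1).
Under MCNe, Ada's choice at the node after L-Out-k and at the node after L-Out-h can never be reached regardless of what Ben does, so varying those choices leaves every outcome unchanged.
Holding the reachable choices fixed and varying the unreachable ones freely already gives 2 × 2 = 4 equivalent strategies.
No other strategy reproduces this row, so those 4 are the full class: MCWc, MCWe, MCNc, MCNe.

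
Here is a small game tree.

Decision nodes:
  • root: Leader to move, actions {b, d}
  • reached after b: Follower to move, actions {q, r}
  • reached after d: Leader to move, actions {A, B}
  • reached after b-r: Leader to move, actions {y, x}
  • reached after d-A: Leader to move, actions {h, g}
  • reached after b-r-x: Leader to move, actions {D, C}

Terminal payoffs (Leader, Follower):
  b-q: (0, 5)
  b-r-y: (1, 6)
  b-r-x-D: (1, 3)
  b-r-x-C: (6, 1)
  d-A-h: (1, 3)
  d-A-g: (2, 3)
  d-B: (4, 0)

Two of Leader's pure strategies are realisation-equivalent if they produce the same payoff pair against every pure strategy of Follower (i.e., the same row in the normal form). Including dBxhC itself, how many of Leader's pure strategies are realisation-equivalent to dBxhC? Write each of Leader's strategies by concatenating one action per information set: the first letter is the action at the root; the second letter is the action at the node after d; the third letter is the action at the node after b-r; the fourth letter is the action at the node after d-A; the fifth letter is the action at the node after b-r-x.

8

Row for dBxhC (columns q, r): (4,0) (4,0).
Under dBxhC, Leader's choice at the node after b-r and at the node after d-A and at the node after b-r-x can never be reached regardless of what Follower does, so varying those choices leaves every outcome unchanged.
Holding the reachable choices fixed and varying the unreachable ones freely already gives 2 × 2 × 2 = 8 equivalent strategies.
No other strategy reproduces this row, so those 8 are the full class: dByhD, dByhC, dBygD, dBygC, dBxhD, dBxhC, dBxgD, dBxgC.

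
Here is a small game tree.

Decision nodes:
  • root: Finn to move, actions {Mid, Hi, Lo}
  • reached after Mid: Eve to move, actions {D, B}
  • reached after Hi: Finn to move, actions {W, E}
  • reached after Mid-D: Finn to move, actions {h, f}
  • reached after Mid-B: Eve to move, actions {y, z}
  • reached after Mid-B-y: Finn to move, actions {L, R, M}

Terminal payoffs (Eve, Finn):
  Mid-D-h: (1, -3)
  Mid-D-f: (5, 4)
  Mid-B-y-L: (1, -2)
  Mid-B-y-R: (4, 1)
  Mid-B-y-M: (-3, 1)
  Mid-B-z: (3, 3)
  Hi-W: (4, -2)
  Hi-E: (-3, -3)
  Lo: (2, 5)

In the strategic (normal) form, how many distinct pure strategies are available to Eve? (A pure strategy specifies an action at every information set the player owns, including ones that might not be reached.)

4

Eve owns the node after Mid with actions {D, B} — two choices.
Eve owns the node after Mid-B with actions {y, z} — two choices.
A pure strategy fixes one action at each information set independently, so the count is the product 2 × 2 = 4.
(For reference, Finn has 36 pure strategies, giving a 4×36 normal-form matrix.)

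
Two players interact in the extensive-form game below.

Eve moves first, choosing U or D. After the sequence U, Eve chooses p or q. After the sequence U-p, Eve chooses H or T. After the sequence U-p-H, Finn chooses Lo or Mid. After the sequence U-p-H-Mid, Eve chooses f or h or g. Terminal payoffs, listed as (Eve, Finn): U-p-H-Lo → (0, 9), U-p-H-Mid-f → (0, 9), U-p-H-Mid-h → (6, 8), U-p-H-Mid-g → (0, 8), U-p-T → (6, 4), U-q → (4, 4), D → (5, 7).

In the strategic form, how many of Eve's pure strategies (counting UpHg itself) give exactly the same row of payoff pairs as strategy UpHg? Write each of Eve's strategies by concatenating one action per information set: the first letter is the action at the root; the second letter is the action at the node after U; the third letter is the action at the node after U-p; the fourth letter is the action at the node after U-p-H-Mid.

1

Row for UpHg (columns Lo, Mid): (0,9) (0,8).
Every one of Eve's information sets is on the play path for some reply by Finn when Eve follows UpHg.
Changing the action at any of them therefore changes at least one column, so only UpHg itself gives this row.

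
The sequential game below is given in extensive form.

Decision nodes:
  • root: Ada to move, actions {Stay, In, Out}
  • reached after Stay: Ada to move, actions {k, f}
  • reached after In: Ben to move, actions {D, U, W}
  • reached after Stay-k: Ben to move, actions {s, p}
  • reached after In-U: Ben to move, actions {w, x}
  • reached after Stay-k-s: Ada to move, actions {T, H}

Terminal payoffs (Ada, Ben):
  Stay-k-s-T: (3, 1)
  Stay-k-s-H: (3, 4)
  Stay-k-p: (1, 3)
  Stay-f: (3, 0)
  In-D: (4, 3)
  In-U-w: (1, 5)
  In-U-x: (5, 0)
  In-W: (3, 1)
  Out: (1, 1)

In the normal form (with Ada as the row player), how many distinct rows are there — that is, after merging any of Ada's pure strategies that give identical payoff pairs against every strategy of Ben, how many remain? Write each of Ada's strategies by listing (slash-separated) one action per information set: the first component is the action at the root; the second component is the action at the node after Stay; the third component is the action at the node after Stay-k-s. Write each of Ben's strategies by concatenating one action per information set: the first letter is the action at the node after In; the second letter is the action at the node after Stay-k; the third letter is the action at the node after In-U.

Ada has 12 pure strategies: Stay/k/T, Stay/k/H, Stay/f/T, Stay/f/H, In/k/T, In/k/H, In/f/T, In/f/H, Out/k/T, Out/k/H, Out/f/T, Out/f/H. Columns: Dsw, Dsx, Dpw, Dpx, Usw, Usx, Upw, Upx, Wsw, Wsx, Wpw, Wpx.
{Stay/k/T} → row (3,1) (3,1) (1,3) (1,3) (3,1) (3,1) (1,3) (1,3) (3,1) (3,1) (1,3) (1,3)
{Stay/k/H} → row (3,4) (3,4) (1,3) (1,3) (3,4) (3,4) (1,3) (1,3) (3,4) (3,4) (1,3) (1,3)
{Stay/f/T, Stay/f/H} → row (3,0) (3,0) (3,0) (3,0) (3,0) (3,0) (3,0) (3,0) (3,0) (3,0) (3,0) (3,0)
{In/k/T, In/k/H, In/f/T, In/f/H} → row (4,3) (4,3) (4,3) (4,3) (1,5) (5,0) (1,5) (5,0) (3,1) (3,1) (3,1) (3,1)
{Out/k/T, Out/k/H, Out/f/T, Out/f/H} → row (1,1) (1,1) (1,1) (1,1) (1,1) (1,1) (1,1) (1,1) (1,1) (1,1) (1,1) (1,1)
That's 5 distinct rows out of 12 strategies.

5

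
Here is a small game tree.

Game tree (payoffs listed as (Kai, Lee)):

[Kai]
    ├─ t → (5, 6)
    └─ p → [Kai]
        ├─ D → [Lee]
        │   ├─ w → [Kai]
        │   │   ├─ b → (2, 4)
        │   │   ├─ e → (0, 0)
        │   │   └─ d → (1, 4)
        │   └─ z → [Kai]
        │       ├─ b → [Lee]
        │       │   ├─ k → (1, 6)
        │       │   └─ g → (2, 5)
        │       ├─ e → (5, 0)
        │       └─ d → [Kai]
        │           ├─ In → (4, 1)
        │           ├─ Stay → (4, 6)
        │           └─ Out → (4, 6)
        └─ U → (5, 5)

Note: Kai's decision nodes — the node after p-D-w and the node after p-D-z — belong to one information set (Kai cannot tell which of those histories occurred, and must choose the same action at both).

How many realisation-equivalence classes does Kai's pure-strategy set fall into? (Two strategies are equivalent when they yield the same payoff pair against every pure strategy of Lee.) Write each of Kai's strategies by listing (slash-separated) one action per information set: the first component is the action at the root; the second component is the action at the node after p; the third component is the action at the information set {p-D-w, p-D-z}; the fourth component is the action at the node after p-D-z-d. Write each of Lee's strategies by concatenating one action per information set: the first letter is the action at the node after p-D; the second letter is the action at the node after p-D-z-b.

Kai has 36 pure strategies: t/D/b/In, t/D/b/Stay, t/D/b/Out, t/D/e/In, t/D/e/Stay, t/D/e/Out, t/D/d/In, t/D/d/Stay, t/D/d/Out, t/U/b/In, t/U/b/Stay, t/U/b/Out, t/U/e/In, t/U/e/Stay, t/U/e/Out, t/U/d/In, t/U/d/Stay, t/U/d/Out, p/D/b/In, p/D/b/Stay, p/D/b/Out, p/D/e/In, p/D/e/Stay, p/D/e/Out, p/D/d/In, p/D/d/Stay, p/D/d/Out, p/U/b/In, p/U/b/Stay, p/U/b/Out, p/U/e/In, p/U/e/Stay, p/U/e/Out, p/U/d/In, p/U/d/Stay, p/U/d/Out. Columns: wk, wg, zk, zg.
{t/D/b/In, t/D/b/Stay, t/D/b/Out, t/D/e/In, t/D/e/Stay, t/D/e/Out, t/D/d/In, t/D/d/Stay, t/D/d/Out, t/U/b/In, t/U/b/Stay, t/U/b/Out, t/U/e/In, t/U/e/Stay, t/U/e/Out, t/U/d/In, t/U/d/Stay, t/U/d/Out} → row (5,6) (5,6) (5,6) (5,6)
{p/D/b/In, p/D/b/Stay, p/D/b/Out} → row (2,4) (2,4) (1,6) (2,5)
{p/D/e/In, p/D/e/Stay, p/D/e/Out} → row (0,0) (0,0) (5,0) (5,0)
{p/D/d/In} → row (1,4) (1,4) (4,1) (4,1)
{p/D/d/Stay, p/D/d/Out} → row (1,4) (1,4) (4,6) (4,6)
{p/U/b/In, p/U/b/Stay, p/U/b/Out, p/U/e/In, p/U/e/Stay, p/U/e/Out, p/U/d/In, p/U/d/Stay, p/U/d/Out} → row (5,5) (5,5) (5,5) (5,5)
That's 6 distinct rows out of 36 strategies.

6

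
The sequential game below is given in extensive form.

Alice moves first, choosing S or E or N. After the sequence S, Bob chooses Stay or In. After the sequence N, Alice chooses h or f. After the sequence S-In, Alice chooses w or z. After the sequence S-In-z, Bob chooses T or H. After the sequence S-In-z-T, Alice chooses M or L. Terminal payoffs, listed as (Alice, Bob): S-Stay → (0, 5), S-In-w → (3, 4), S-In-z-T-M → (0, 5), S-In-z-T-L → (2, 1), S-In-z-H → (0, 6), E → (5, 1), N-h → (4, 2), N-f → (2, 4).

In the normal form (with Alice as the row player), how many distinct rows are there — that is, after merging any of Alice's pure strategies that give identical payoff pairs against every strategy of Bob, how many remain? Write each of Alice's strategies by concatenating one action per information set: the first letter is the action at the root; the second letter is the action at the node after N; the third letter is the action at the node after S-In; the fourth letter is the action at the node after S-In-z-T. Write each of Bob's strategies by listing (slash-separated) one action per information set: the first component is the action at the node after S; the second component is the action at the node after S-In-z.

Alice has 24 pure strategies: ShwM, ShwL, ShzM, ShzL, SfwM, SfwL, SfzM, SfzL, EhwM, EhwL, EhzM, EhzL, EfwM, EfwL, EfzM, EfzL, NhwM, NhwL, NhzM, NhzL, NfwM, NfwL, NfzM, NfzL. Columns: Stay/T, Stay/H, In/T, In/H.
{ShwM, ShwL, SfwM, SfwL} → row (0,5) (0,5) (3,4) (3,4)
{ShzM, SfzM} → row (0,5) (0,5) (0,5) (0,6)
{ShzL, SfzL} → row (0,5) (0,5) (2,1) (0,6)
{EhwM, EhwL, EhzM, EhzL, EfwM, EfwL, EfzM, EfzL} → row (5,1) (5,1) (5,1) (5,1)
{NhwM, NhwL, NhzM, NhzL} → row (4,2) (4,2) (4,2) (4,2)
{NfwM, NfwL, NfzM, NfzL} → row (2,4) (2,4) (2,4) (2,4)
That's 6 distinct rows out of 24 strategies.

6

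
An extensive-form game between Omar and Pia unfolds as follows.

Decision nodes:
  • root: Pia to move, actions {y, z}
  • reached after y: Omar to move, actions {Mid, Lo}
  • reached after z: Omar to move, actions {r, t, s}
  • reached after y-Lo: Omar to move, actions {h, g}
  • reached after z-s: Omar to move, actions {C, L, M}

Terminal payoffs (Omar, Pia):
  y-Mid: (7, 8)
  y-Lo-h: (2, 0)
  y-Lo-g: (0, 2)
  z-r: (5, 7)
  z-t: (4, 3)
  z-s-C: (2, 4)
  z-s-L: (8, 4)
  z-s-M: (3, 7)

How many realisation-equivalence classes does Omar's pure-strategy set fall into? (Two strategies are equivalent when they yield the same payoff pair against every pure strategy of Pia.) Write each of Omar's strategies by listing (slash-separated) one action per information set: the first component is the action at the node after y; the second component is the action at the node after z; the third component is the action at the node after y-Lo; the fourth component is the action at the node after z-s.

Omar has 36 pure strategies: Mid/r/h/C, Mid/r/h/L, Mid/r/h/M, Mid/r/g/C, Mid/r/g/L, Mid/r/g/M, Mid/t/h/C, Mid/t/h/L, Mid/t/h/M, Mid/t/g/C, Mid/t/g/L, Mid/t/g/M, Mid/s/h/C, Mid/s/h/L, Mid/s/h/M, Mid/s/g/C, Mid/s/g/L, Mid/s/g/M, Lo/r/h/C, Lo/r/h/L, Lo/r/h/M, Lo/r/g/C, Lo/r/g/L, Lo/r/g/M, Lo/t/h/C, Lo/t/h/L, Lo/t/h/M, Lo/t/g/C, Lo/t/g/L, Lo/t/g/M, Lo/s/h/C, Lo/s/h/L, Lo/s/h/M, Lo/s/g/C, Lo/s/g/L, Lo/s/g/M. Columns: y, z.
{Mid/r/h/C, Mid/r/h/L, Mid/r/h/M, Mid/r/g/C, Mid/r/g/L, Mid/r/g/M} → row (7,8) (5,7)
{Mid/t/h/C, Mid/t/h/L, Mid/t/h/M, Mid/t/g/C, Mid/t/g/L, Mid/t/g/M} → row (7,8) (4,3)
{Mid/s/h/C, Mid/s/g/C} → row (7,8) (2,4)
{Mid/s/h/L, Mid/s/g/L} → row (7,8) (8,4)
{Mid/s/h/M, Mid/s/g/M} → row (7,8) (3,7)
{Lo/r/h/C, Lo/r/h/L, Lo/r/h/M} → row (2,0) (5,7)
{Lo/r/g/C, Lo/r/g/L, Lo/r/g/M} → row (0,2) (5,7)
{Lo/t/h/C, Lo/t/h/L, Lo/t/h/M} → row (2,0) (4,3)
{Lo/t/g/C, Lo/t/g/L, Lo/t/g/M} → row (0,2) (4,3)
{Lo/s/h/C} → row (2,0) (2,4)
{Lo/s/h/L} → row (2,0) (8,4)
{Lo/s/h/M} → row (2,0) (3,7)
{Lo/s/g/C} → row (0,2) (2,4)
{Lo/s/g/L} → row (0,2) (8,4)
{Lo/s/g/M} → row (0,2) (3,7)
That's 15 distinct rows out of 36 strategies.

15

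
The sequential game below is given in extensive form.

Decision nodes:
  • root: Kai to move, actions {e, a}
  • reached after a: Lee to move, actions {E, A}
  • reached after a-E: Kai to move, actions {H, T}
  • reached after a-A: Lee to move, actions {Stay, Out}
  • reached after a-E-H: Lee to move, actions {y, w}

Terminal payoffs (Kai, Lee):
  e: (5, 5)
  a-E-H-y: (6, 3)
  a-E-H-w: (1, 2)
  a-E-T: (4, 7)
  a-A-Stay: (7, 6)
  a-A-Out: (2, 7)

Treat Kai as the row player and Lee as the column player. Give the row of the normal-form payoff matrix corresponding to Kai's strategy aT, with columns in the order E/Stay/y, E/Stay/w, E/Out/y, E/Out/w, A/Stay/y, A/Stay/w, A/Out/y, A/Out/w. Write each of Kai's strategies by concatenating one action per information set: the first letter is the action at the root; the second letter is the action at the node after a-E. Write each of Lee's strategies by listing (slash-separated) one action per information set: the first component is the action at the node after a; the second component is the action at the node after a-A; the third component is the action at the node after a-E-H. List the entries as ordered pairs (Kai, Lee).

vs E/Stay/y: Kai plays a → Lee plays E at [a] → Kai plays T at [a-E] → (4, 7)
vs E/Stay/w: Kai plays a → Lee plays E at [a] → Kai plays T at [a-E] → (4, 7)
vs E/Out/y: Kai plays a → Lee plays E at [a] → Kai plays T at [a-E] → (4, 7)
vs E/Out/w: Kai plays a → Lee plays E at [a] → Kai plays T at [a-E] → (4, 7)
vs A/Stay/y: Kai plays a → Lee plays A at [a] → Lee plays Stay at [a-A] → (7, 6)
vs A/Stay/w: Kai plays a → Lee plays A at [a] → Lee plays Stay at [a-A] → (7, 6)
vs A/Out/y: Kai plays a → Lee plays A at [a] → Lee plays Out at [a-A] → (2, 7)
vs A/Out/w: Kai plays a → Lee plays A at [a] → Lee plays Out at [a-A] → (2, 7)

(4,7) (4,7) (4,7) (4,7) (7,6) (7,6) (2,7) (2,7)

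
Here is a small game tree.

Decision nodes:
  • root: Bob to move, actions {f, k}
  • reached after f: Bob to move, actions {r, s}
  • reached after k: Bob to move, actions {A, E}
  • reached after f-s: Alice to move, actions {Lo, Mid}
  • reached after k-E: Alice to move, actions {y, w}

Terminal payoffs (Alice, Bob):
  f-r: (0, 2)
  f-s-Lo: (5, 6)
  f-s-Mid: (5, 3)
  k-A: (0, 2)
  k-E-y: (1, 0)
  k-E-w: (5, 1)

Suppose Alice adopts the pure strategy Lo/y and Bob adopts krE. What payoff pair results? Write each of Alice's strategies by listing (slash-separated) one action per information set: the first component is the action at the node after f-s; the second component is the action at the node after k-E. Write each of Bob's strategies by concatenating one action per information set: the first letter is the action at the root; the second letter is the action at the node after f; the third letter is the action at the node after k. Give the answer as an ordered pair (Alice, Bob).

Trace the play path from the root:
  Bob plays k
  Bob plays E at [k]
  Alice plays y at [k-E]
→ terminal payoff (1, 0).
(Alice's choice at the node after f-s is never reached on this path, so it doesn't affect the outcome.)

(1, 0)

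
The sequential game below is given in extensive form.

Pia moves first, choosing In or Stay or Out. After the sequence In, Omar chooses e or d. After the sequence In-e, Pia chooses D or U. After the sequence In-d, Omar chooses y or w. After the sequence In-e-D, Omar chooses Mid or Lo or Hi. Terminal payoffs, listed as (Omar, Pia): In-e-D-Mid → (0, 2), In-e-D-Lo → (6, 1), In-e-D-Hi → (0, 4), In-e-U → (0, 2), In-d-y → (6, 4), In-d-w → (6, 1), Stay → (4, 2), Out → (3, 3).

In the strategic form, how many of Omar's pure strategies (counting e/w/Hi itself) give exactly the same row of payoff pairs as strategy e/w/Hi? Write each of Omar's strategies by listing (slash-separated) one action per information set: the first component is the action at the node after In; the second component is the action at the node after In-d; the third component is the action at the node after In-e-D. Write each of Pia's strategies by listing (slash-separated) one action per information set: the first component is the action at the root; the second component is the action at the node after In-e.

2

Row for e/w/Hi (columns In/D, In/U, Stay/D, Stay/U, Out/D, Out/U): (0,4) (0,2) (4,2) (4,2) (3,3) (3,3).
Under e/w/Hi, Omar's choice at the node after In-d can never be reached regardless of what Pia does, so varying those choices leaves every outcome unchanged.
Holding the reachable choices fixed and varying the unreachable one freely already gives 2 equivalent strategies.
No other strategy reproduces this row, so those 2 are the full class: e/y/Hi, e/w/Hi.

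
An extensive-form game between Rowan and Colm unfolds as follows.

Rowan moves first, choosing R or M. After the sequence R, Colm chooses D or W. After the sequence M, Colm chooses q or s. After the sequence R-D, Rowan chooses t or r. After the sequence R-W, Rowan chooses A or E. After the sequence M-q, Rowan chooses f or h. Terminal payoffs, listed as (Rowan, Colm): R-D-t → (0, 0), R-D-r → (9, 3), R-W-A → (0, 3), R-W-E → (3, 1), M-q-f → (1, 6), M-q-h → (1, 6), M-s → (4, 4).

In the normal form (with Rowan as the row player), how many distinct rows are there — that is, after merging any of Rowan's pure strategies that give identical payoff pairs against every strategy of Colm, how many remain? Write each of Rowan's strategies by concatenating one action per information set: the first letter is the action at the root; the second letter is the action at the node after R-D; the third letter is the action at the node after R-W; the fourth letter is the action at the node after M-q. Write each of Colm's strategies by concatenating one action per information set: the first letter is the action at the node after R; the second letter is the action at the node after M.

5

Rowan has 16 pure strategies: RtAf, RtAh, RtEf, RtEh, RrAf, RrAh, RrEf, RrEh, MtAf, MtAh, MtEf, MtEh, MrAf, MrAh, MrEf, MrEh. Columns: Dq, Ds, Wq, Ws.
{RtAf, RtAh} → row (0,0) (0,0) (0,3) (0,3)
{RtEf, RtEh} → row (0,0) (0,0) (3,1) (3,1)
{RrAf, RrAh} → row (9,3) (9,3) (0,3) (0,3)
{RrEf, RrEh} → row (9,3) (9,3) (3,1) (3,1)
{MtAf, MtAh, MtEf, MtEh, MrAf, MrAh, MrEf, MrEh} → row (1,6) (4,4) (1,6) (4,4)
That's 5 distinct rows out of 16 strategies.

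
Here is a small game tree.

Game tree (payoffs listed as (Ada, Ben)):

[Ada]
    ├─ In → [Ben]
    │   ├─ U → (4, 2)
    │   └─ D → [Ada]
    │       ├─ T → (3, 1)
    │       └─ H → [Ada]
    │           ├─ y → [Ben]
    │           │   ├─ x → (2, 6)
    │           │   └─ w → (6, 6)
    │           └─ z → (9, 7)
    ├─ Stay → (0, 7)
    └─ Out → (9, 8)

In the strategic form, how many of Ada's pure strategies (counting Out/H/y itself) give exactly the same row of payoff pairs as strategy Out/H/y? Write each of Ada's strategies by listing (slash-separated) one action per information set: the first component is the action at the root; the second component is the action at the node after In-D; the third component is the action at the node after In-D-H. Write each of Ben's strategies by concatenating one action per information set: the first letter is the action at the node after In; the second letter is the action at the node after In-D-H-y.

4

Row for Out/H/y (columns Ux, Uw, Dx, Dw): (9,8) (9,8) (9,8) (9,8).
Under Out/H/y, Ada's choice at the node after In-D and at the node after In-D-H can never be reached regardless of what Ben does, so varying those choices leaves every outcome unchanged.
Holding the reachable choices fixed and varying the unreachable ones freely already gives 2 × 2 = 4 equivalent strategies.
No other strategy reproduces this row, so those 4 are the full class: Out/T/y, Out/T/z, Out/H/y, Out/H/z.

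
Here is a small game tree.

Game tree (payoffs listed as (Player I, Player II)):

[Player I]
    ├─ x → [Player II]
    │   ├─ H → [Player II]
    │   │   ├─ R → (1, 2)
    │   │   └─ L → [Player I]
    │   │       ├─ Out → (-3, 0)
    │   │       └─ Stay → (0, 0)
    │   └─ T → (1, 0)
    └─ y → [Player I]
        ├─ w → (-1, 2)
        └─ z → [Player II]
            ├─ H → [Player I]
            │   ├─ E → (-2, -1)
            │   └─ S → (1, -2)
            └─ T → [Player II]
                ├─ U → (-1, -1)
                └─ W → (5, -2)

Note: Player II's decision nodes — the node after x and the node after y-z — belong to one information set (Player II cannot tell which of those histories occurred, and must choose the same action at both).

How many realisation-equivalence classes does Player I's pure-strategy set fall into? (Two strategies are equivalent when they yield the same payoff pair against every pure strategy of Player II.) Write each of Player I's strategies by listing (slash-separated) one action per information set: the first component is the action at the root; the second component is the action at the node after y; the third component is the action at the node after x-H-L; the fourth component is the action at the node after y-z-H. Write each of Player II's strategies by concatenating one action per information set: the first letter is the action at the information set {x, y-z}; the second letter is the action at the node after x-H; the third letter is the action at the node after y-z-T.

Player I has 16 pure strategies: x/w/Out/E, x/w/Out/S, x/w/Stay/E, x/w/Stay/S, x/z/Out/E, x/z/Out/S, x/z/Stay/E, x/z/Stay/S, y/w/Out/E, y/w/Out/S, y/w/Stay/E, y/w/Stay/S, y/z/Out/E, y/z/Out/S, y/z/Stay/E, y/z/Stay/S. Columns: HRU, HRW, HLU, HLW, TRU, TRW, TLU, TLW.
{x/w/Out/E, x/w/Out/S, x/z/Out/E, x/z/Out/S} → row (1,2) (1,2) (-3,0) (-3,0) (1,0) (1,0) (1,0) (1,0)
{x/w/Stay/E, x/w/Stay/S, x/z/Stay/E, x/z/Stay/S} → row (1,2) (1,2) (0,0) (0,0) (1,0) (1,0) (1,0) (1,0)
{y/w/Out/E, y/w/Out/S, y/w/Stay/E, y/w/Stay/S} → row (-1,2) (-1,2) (-1,2) (-1,2) (-1,2) (-1,2) (-1,2) (-1,2)
{y/z/Out/E, y/z/Stay/E} → row (-2,-1) (-2,-1) (-2,-1) (-2,-1) (-1,-1) (5,-2) (-1,-1) (5,-2)
{y/z/Out/S, y/z/Stay/S} → row (1,-2) (1,-2) (1,-2) (1,-2) (-1,-1) (5,-2) (-1,-1) (5,-2)
That's 5 distinct rows out of 16 strategies.

5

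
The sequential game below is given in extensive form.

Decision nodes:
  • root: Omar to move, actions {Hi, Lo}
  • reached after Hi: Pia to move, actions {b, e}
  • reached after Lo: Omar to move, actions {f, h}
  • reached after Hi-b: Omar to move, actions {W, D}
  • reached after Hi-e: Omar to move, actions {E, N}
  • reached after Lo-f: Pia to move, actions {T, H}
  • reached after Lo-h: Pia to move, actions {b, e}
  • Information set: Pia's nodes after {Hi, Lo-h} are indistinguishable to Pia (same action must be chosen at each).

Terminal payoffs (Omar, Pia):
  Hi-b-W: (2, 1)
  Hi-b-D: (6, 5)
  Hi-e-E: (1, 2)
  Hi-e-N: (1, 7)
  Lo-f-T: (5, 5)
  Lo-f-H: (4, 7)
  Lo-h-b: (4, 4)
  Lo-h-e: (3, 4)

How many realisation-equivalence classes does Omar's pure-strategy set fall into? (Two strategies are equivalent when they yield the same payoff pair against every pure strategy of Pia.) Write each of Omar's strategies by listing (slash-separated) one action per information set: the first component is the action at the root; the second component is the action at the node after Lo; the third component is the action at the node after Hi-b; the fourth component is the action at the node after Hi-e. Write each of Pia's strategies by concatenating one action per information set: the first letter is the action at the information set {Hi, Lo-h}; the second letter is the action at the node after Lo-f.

6

Omar has 16 pure strategies: Hi/f/W/E, Hi/f/W/N, Hi/f/D/E, Hi/f/D/N, Hi/h/W/E, Hi/h/W/N, Hi/h/D/E, Hi/h/D/N, Lo/f/W/E, Lo/f/W/N, Lo/f/D/E, Lo/f/D/N, Lo/h/W/E, Lo/h/W/N, Lo/h/D/E, Lo/h/D/N. Columns: bT, bH, eT, eH.
{Hi/f/W/E, Hi/h/W/E} → row (2,1) (2,1) (1,2) (1,2)
{Hi/f/W/N, Hi/h/W/N} → row (2,1) (2,1) (1,7) (1,7)
{Hi/f/D/E, Hi/h/D/E} → row (6,5) (6,5) (1,2) (1,2)
{Hi/f/D/N, Hi/h/D/N} → row (6,5) (6,5) (1,7) (1,7)
{Lo/f/W/E, Lo/f/W/N, Lo/f/D/E, Lo/f/D/N} → row (5,5) (4,7) (5,5) (4,7)
{Lo/h/W/E, Lo/h/W/N, Lo/h/D/E, Lo/h/D/N} → row (4,4) (4,4) (3,4) (3,4)
That's 6 distinct rows out of 16 strategies.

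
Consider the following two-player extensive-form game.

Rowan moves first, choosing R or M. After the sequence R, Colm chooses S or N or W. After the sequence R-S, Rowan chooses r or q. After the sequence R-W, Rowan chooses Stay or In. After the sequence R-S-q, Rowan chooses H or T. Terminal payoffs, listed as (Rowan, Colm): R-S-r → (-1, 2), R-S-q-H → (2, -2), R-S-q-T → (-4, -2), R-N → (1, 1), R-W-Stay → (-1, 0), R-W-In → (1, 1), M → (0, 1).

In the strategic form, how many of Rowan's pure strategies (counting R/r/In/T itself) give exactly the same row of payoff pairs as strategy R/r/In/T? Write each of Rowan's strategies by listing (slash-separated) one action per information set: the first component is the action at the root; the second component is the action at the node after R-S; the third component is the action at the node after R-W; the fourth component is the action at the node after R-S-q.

2

Row for R/r/In/T (columns S, N, W): (-1,2) (1,1) (1,1).
Under R/r/In/T, Rowan's choice at the node after R-S-q can never be reached regardless of what Colm does, so varying those choices leaves every outcome unchanged.
Holding the reachable choices fixed and varying the unreachable one freely already gives 2 equivalent strategies.
No other strategy reproduces this row, so those 2 are the full class: R/r/In/H, R/r/In/T.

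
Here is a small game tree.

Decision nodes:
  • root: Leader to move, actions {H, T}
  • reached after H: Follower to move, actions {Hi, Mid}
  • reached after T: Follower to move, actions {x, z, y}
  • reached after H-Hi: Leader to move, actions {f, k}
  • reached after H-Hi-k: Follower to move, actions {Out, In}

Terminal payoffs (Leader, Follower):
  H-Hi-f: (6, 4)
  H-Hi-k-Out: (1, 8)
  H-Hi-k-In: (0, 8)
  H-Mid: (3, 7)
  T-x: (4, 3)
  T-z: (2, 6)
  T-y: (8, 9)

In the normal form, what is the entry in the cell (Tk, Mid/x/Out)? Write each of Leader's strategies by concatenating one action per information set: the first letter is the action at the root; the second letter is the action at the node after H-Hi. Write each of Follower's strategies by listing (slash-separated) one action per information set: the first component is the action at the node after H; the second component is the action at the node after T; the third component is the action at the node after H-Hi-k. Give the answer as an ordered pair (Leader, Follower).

(4, 3)

Trace the play path from the root:
  Leader plays T
  Follower plays x at [T]
→ terminal payoff (4, 3).
(Leader's choice at the node after H-Hi is never reached on this path, so it doesn't affect the outcome.)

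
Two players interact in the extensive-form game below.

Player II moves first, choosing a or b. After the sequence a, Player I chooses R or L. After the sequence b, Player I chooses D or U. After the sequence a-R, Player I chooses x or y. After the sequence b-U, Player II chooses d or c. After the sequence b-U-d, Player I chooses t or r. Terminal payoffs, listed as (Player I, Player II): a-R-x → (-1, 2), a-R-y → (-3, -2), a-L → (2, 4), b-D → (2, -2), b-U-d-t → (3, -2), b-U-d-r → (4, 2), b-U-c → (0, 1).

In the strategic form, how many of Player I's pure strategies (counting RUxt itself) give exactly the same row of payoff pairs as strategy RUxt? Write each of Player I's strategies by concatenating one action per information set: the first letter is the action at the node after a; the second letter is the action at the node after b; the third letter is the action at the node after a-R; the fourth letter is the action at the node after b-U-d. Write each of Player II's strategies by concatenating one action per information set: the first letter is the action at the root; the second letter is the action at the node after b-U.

1

Row for RUxt (columns ad, ac, bd, bc): (-1,2) (-1,2) (3,-2) (0,1).
Every one of Player I's information sets is on the play path for some reply by Player II when Player I follows RUxt.
Changing the action at any of them therefore changes at least one column, so only RUxt itself gives this row.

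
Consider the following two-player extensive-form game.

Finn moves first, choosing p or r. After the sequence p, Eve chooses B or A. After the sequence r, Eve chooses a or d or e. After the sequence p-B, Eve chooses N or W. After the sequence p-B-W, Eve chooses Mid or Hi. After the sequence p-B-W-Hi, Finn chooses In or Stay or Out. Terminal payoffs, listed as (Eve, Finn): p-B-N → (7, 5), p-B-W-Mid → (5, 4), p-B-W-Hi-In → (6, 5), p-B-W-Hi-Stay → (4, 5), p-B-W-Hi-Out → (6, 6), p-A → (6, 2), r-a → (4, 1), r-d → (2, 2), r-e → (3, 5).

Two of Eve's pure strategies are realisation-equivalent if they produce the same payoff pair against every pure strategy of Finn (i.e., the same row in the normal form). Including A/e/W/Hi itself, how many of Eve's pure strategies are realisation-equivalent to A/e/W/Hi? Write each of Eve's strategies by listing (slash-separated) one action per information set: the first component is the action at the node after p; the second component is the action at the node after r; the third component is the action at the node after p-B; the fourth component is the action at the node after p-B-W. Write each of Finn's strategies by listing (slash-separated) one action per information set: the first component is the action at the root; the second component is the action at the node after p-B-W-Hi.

4

Row for A/e/W/Hi (columns p/In, p/Stay, p/Out, r/In, r/Stay, r/Out): (6,2) (6,2) (6,2) (3,5) (3,5) (3,5).
Under A/e/W/Hi, Eve's choice at the node after p-B and at the node after p-B-W can never be reached regardless of what Finn does, so varying those choices leaves every outcome unchanged.
Holding the reachable choices fixed and varying the unreachable ones freely already gives 2 × 2 = 4 equivalent strategies.
No other strategy reproduces this row, so those 4 are the full class: A/e/N/Mid, A/e/N/Hi, A/e/W/Mid, A/e/W/Hi.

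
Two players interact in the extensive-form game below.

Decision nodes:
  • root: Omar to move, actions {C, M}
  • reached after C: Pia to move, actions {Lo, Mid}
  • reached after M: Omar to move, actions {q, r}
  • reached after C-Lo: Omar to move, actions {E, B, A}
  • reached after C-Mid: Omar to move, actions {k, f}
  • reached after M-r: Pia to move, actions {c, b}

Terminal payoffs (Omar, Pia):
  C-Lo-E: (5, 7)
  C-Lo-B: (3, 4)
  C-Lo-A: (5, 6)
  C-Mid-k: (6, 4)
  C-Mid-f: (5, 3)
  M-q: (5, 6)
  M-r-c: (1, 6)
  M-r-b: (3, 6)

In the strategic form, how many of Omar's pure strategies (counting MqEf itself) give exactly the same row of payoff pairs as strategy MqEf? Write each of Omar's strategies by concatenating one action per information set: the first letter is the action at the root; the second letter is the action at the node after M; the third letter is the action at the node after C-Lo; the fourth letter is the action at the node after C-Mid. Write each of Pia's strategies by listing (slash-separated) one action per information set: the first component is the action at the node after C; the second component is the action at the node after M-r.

6

Row for MqEf (columns Lo/c, Lo/b, Mid/c, Mid/b): (5,6) (5,6) (5,6) (5,6).
Under MqEf, Omar's choice at the node after C-Lo and at the node after C-Mid can never be reached regardless of what Pia does, so varying those choices leaves every outcome unchanged.
Holding the reachable choices fixed and varying the unreachable ones freely already gives 3 × 2 = 6 equivalent strategies.
No other strategy reproduces this row, so those 6 are the full class: MqEk, MqEf, MqBk, MqBf, MqAk, MqAf.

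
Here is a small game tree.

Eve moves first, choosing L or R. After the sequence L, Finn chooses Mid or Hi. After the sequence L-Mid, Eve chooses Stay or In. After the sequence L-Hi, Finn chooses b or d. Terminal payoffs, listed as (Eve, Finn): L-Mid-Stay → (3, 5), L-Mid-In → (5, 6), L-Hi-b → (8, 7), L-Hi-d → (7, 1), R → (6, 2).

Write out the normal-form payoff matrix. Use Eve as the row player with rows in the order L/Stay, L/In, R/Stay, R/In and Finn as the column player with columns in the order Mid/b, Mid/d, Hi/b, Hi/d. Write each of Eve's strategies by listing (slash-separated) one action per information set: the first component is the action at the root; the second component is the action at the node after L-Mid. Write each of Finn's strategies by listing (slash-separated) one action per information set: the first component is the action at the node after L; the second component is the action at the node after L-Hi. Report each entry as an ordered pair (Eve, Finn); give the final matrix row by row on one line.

L/Stay: (3,5) (3,5) (8,7) (7,1) | L/In: (5,6) (5,6) (8,7) (7,1) | R/Stay: (6,2) (6,2) (6,2) (6,2) | R/In: (6,2) (6,2) (6,2) (6,2)

          Mid/b    Mid/d     Hi/b     Hi/d
L/Stay    (3,5)    (3,5)    (8,7)    (7,1)
  L/In    (5,6)    (5,6)    (8,7)    (7,1)
R/Stay    (6,2)    (6,2)    (6,2)    (6,2)
  R/In    (6,2)    (6,2)    (6,2)    (6,2)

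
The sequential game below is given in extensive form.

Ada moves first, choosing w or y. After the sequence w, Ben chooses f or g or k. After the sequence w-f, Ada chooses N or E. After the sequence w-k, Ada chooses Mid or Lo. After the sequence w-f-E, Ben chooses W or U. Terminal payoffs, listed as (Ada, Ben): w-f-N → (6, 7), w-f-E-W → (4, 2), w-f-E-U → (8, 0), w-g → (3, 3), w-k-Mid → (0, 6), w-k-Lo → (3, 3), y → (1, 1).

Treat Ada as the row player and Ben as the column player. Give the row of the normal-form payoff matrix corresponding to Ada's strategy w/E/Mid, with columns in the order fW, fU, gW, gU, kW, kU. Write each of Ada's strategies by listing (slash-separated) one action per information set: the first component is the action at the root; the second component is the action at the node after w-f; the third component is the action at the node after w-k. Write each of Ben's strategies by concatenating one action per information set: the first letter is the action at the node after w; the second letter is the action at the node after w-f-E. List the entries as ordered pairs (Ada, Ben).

vs fW: Ada plays w → Ben plays f at [w] → Ada plays E at [w-f] → Ben plays W at [w-f-E] → (4, 2)
vs fU: Ada plays w → Ben plays f at [w] → Ada plays E at [w-f] → Ben plays U at [w-f-E] → (8, 0)
vs gW: Ada plays w → Ben plays g at [w] → (3, 3)
vs gU: Ada plays w → Ben plays g at [w] → (3, 3)
vs kW: Ada plays w → Ben plays k at [w] → Ada plays Mid at [w-k] → (0, 6)
vs kU: Ada plays w → Ben plays k at [w] → Ada plays Mid at [w-k] → (0, 6)

(4,2) (8,0) (3,3) (3,3) (0,6) (0,6)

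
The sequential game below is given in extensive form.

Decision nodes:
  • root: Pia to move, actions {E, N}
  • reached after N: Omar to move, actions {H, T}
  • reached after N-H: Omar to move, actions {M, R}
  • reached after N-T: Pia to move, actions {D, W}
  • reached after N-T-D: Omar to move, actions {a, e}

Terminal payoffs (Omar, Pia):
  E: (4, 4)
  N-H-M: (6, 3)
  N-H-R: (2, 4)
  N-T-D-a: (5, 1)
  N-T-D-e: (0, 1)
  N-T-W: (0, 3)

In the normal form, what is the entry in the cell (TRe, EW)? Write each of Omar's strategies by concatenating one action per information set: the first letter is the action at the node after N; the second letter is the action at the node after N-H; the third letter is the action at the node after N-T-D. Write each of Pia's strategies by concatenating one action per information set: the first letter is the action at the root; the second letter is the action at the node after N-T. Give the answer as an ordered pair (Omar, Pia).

(4, 4)

Trace the play path from the root:
  Pia plays E
→ terminal payoff (4, 4).
(Omar's choice at the node after N is never reached on this path, so it doesn't affect the outcome.)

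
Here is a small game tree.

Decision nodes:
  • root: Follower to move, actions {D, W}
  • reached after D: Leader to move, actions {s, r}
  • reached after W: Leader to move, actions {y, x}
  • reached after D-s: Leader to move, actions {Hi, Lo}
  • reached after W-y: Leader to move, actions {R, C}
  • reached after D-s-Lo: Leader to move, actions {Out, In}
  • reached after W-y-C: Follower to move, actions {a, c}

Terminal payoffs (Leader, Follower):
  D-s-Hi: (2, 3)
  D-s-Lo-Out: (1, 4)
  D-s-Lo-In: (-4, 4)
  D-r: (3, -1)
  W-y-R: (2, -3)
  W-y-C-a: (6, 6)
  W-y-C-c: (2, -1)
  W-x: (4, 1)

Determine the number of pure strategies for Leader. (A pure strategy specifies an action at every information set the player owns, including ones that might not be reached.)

32

Leader owns the node after D with actions {s, r} — two choices.
Leader owns the node after W with actions {y, x} — two choices.
Leader owns the node after D-s with actions {Hi, Lo} — two choices.
Leader owns the node after W-y with actions {R, C} — two choices.
Leader owns the node after D-s-Lo with actions {Out, In} — two choices.
A pure strategy fixes one action at each information set independently, so the count is the product 2 × 2 × 2 × 2 × 2 = 32.
(For reference, Follower has 4 pure strategies, giving a 32×4 normal-form matrix.)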